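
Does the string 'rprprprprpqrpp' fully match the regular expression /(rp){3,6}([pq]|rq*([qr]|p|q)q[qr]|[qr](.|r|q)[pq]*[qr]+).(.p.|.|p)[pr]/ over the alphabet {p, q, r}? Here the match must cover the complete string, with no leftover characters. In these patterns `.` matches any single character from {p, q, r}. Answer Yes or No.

Yes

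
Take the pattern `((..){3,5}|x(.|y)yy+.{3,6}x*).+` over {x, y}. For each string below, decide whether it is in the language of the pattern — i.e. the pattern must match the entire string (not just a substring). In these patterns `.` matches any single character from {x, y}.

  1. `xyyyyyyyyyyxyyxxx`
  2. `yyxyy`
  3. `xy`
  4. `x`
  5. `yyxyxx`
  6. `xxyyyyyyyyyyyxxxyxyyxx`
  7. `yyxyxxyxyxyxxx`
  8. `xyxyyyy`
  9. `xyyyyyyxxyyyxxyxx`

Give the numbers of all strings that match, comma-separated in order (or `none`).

1 → match
2 → no match
3 → no match
4 → no match
5 → no match
6 → match
7 → match
8 → match
9 → match

1, 6, 7, 8, 9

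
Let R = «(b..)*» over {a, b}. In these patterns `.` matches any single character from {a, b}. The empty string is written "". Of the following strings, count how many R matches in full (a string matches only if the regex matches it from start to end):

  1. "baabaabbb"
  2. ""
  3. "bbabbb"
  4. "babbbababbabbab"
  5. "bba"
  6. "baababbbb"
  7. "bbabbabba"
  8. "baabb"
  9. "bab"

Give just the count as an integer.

8

1 → match
2 → match
3 → match
4 → match
5 → match
6 → match
7 → match
8 → no match
9 → match
Total matched: 8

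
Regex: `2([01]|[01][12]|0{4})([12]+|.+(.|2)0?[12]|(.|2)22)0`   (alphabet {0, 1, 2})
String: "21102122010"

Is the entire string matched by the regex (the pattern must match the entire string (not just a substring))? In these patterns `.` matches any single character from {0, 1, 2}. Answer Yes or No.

Yes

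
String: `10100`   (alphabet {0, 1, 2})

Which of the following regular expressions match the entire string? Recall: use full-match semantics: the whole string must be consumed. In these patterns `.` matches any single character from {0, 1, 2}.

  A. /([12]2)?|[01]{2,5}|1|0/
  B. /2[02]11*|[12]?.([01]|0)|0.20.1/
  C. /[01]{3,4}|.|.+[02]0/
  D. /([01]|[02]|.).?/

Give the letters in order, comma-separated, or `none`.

A, C

A → match
B → no match
C → match
D → no match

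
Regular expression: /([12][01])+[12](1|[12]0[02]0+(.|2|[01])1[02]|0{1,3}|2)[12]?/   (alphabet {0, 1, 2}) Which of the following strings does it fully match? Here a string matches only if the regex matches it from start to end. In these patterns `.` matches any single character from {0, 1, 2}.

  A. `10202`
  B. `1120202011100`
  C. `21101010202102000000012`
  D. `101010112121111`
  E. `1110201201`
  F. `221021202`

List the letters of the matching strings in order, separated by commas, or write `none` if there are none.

A → match
B → match
C → match
D → match
E → no match
F → no match

A, B, C, D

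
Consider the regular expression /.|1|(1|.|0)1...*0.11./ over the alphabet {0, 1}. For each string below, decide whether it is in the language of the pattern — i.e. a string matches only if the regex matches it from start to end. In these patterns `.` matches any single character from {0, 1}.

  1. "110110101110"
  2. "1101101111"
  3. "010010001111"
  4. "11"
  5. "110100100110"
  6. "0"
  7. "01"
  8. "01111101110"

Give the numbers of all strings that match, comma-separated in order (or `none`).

1 → match
2 → match
3 → match
4 → no match
5 → match
6 → match
7 → no match
8 → match

1, 2, 3, 5, 6, 8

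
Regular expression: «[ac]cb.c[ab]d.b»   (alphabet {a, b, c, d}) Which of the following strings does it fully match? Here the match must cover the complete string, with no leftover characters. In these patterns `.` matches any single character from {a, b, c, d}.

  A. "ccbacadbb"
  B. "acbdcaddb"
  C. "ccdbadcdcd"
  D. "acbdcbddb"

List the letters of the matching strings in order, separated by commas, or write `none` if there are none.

A, B, D

A. "ccbacadbb" → match
B. "acbdcaddb" → match
C. "ccdbadcdcd" → no match — must end with "b"
D. "acbdcbddb" → match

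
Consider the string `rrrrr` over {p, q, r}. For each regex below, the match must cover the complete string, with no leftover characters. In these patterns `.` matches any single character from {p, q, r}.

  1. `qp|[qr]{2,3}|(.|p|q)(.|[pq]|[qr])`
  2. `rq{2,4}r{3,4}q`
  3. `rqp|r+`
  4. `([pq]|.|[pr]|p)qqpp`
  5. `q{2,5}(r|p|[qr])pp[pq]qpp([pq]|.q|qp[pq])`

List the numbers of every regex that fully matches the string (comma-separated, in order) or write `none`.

1 → no match
2 → no match — must start with `rq`
3 → match
4 → no match — must end with `qqpp`
5 → no match — must start with `q`

3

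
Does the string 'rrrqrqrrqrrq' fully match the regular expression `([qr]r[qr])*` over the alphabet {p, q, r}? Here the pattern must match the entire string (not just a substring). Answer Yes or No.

Yes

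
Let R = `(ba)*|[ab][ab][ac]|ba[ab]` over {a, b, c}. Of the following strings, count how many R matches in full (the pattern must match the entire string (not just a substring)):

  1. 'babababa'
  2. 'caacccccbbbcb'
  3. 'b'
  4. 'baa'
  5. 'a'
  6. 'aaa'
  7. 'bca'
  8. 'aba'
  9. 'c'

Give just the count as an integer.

1 → match
2 → no match
3 → no match
4 → match
5 → no match
6 → match
7 → no match
8 → match
9 → no match
Total matched: 4

4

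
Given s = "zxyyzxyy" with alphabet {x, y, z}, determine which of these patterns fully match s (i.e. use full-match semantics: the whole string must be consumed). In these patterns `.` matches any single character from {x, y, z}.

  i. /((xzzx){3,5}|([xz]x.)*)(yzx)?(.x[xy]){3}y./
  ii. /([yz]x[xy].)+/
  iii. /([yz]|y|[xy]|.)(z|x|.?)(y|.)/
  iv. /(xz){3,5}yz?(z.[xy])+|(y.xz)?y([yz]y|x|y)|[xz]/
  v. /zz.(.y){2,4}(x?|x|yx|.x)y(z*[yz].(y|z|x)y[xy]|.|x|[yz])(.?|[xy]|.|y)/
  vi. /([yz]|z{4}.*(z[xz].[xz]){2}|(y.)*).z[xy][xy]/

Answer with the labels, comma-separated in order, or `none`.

i → no match
ii → match
iii → no match
iv → no match
v → no match — must start with "zz"
vi → no match

ii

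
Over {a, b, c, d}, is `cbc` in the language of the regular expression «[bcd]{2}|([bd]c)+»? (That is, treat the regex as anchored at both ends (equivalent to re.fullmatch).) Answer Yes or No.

No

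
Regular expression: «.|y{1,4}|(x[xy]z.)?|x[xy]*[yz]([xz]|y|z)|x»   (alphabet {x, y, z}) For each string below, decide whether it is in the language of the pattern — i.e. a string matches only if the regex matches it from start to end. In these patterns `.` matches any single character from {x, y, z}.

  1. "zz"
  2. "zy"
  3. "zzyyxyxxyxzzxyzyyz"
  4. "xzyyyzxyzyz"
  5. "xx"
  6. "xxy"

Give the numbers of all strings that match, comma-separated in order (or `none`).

none

1 → no match
2 → no match
3 → no match
4 → no match
5 → no match
6 → no match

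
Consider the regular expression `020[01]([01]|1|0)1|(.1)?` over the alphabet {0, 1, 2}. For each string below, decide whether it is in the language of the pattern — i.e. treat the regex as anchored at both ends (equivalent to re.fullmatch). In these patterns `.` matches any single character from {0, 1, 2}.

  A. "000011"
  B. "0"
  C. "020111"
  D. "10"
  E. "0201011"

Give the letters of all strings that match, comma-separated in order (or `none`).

A → no match
B → no match
C → match
D → no match
E → no match

C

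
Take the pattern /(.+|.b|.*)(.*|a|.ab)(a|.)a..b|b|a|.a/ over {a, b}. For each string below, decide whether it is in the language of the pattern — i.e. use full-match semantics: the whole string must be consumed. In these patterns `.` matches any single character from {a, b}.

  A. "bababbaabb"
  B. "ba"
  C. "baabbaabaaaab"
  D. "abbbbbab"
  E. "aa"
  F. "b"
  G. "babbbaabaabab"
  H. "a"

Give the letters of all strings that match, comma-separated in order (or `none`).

A. "bababbaabb" → match
B. "ba" → match
C → match
D. "abbbbbab" → no match
E. "aa" → match
F. "b" → match
G → match
H. "a" → match

A, B, C, E, F, G, H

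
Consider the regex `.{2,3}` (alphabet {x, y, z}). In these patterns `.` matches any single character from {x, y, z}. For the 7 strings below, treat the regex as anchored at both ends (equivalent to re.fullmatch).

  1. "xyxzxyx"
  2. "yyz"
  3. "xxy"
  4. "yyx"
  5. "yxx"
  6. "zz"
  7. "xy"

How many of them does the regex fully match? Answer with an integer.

6

1 → no match
2 → match
3 → match
4 → match
5 → match
6 → match
7 → match
Total matched: 6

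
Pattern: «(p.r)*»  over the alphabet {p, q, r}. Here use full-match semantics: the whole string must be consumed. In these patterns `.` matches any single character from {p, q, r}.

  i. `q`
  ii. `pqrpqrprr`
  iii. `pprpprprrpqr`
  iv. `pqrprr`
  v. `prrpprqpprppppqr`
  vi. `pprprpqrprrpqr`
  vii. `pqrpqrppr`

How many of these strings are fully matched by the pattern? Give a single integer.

4

i → no match
ii → match
iii → match
iv → match
v → no match
vi → no match
vii → match
Total matched: 4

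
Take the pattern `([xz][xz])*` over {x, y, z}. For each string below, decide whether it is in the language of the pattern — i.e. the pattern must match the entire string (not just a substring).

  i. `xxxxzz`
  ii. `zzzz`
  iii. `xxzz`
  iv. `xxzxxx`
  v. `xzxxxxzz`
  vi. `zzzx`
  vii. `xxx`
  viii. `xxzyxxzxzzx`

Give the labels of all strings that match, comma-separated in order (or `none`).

i, ii, iii, iv, v, vi

i. `xxxxzz` → match
ii. `zzzz` → match
iii. `xxzz` → match
iv. `xxzxxx` → match
v. `xzxxxxzz` → match
vi. `zzzx` → match
vii. `xxx` → no match
viii. `xxzyxxzxzzx` → no match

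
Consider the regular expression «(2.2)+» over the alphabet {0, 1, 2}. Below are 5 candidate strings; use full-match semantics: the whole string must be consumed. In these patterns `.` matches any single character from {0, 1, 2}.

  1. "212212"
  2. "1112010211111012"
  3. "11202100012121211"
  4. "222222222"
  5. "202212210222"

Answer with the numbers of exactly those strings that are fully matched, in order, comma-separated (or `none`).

1, 4

1 → match
2 → no match — must start with "2"
3 → no match — must start with "2"
4 → match
5 → no match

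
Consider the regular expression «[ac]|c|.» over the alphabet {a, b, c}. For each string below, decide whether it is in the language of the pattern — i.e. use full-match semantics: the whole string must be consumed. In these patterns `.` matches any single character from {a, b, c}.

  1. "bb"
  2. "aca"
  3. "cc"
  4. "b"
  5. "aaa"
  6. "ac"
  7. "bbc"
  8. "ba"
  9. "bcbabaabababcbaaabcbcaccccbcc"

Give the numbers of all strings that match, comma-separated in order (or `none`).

1 → no match
2 → no match
3 → no match
4 → match
5 → no match
6 → no match
7 → no match
8 → no match
9 → no match

4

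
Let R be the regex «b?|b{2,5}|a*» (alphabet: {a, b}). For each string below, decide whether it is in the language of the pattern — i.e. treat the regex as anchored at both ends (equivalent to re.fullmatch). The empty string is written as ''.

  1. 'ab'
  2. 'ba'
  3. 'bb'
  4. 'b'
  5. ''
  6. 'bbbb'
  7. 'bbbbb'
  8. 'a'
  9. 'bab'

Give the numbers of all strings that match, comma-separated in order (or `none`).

3, 4, 5, 6, 7, 8

1 → no match
2 → no match
3 → match
4 → match
5 → match
6 → match
7 → match
8 → match
9 → no match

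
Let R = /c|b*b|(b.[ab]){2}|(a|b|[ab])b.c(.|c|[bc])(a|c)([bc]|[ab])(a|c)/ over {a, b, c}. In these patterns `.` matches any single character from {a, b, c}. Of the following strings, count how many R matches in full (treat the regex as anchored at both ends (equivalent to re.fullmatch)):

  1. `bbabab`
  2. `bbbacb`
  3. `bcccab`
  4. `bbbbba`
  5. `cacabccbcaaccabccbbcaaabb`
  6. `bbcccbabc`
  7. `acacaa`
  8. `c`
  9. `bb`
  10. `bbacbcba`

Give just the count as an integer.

1. `bbabab` → match
2. `bbbacb` → no match
3. `bcccab` → no match
4. `bbbbba` → match
5 → no match
6. `bbcccbabc` → no match
7. `acacaa` → no match
8. `c` → match
9. `bb` → match
10. `bbacbcba` → match
Total matched: 5

5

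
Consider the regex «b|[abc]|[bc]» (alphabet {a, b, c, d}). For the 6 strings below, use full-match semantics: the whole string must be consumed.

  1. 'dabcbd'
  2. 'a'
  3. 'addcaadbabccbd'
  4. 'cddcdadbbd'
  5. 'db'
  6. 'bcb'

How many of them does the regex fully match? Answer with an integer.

1 → no match
2 → match
3 → no match
4 → no match
5 → no match
6 → no match
Total matched: 1

1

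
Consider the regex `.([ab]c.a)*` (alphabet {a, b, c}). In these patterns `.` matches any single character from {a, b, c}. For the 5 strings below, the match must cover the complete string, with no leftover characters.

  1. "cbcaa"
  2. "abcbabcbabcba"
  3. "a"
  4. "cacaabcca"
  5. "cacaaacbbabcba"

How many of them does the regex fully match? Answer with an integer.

4

1 → match
2 → match
3 → match
4 → match
5 → no match
Total matched: 4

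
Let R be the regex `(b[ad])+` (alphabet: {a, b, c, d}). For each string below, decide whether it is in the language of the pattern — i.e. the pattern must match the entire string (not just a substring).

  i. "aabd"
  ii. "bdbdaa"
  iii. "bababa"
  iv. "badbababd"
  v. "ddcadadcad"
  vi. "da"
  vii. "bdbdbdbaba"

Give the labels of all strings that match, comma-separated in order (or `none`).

iii, vii

i → no match — must start with "b"
ii → no match
iii → match
iv → no match
v → no match — must start with "b"
vi → no match — must start with "b"
vii → match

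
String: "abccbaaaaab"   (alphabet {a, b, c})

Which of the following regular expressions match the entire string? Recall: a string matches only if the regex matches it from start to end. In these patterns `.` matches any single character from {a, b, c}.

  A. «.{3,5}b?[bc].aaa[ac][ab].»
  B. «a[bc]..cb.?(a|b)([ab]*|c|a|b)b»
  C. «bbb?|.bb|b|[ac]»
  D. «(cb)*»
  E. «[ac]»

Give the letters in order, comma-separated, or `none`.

A → match
B → no match
C → no match
D → no match
E → no match

A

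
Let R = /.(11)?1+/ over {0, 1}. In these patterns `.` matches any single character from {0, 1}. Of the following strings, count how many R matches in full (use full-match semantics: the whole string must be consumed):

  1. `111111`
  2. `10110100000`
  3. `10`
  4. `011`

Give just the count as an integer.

2

1 → match
2 → no match — must end with `1`
3 → no match — must end with `1`
4 → match
Total matched: 2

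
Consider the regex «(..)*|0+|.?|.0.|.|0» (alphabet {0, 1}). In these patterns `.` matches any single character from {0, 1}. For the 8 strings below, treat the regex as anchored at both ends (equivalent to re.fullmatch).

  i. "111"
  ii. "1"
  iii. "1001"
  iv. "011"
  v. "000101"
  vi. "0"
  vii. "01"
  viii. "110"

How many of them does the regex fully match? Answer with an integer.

i → no match
ii → match
iii → match
iv → no match
v → match
vi → match
vii → match
viii → no match
Total matched: 5

5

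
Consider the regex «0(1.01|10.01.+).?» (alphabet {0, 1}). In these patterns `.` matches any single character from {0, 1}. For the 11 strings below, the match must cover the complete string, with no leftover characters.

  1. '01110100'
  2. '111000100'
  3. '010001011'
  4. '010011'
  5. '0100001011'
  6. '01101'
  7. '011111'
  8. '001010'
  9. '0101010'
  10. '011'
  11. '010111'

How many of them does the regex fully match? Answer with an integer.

4

1. '01110100' → no match
2. '111000100' → no match — must start with '0'
3. '010001011' → match
4. '010011' → match
5. '0100001011' → no match
6. '01101' → match
7. '011111' → no match
8. '001010' → no match
9. '0101010' → match
10. '011' → no match
11. '010111' → no match
Total matched: 4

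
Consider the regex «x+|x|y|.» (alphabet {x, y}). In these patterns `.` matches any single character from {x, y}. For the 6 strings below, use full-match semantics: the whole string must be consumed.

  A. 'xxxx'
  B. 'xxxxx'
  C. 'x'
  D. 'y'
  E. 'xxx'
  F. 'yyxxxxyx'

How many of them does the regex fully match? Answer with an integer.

5

A → match
B → match
C → match
D → match
E → match
F → no match
Total matched: 5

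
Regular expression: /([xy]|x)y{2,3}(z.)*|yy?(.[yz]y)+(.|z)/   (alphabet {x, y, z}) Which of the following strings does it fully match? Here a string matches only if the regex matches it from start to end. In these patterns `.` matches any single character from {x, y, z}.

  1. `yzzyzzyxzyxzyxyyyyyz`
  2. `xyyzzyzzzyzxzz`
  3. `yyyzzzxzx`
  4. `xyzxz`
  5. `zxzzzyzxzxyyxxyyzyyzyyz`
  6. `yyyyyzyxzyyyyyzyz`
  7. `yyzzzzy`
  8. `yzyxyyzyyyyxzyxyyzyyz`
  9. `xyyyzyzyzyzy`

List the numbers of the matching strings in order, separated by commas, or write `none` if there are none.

1, 3, 6, 9

1 → match
2 → no match
3. `yyyzzzxzx` → match
4. `xyzxz` → no match
5 → no match
6 → match
7. `yyzzzzy` → no match
8 → no match
9. `xyyyzyzyzyzy` → match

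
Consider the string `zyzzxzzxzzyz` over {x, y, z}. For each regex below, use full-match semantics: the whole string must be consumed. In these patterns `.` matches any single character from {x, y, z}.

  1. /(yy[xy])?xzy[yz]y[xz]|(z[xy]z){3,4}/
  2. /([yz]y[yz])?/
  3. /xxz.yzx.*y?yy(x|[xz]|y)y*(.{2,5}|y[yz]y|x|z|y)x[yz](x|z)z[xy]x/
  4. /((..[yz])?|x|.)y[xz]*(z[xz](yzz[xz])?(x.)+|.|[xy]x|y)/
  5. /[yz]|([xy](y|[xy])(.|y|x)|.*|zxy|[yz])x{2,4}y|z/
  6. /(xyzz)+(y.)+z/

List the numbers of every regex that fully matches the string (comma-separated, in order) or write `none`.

1 → match
2 → no match
3 → no match — must start with `xxz`
4 → no match
5 → no match
6 → no match — must start with `xyzz`

1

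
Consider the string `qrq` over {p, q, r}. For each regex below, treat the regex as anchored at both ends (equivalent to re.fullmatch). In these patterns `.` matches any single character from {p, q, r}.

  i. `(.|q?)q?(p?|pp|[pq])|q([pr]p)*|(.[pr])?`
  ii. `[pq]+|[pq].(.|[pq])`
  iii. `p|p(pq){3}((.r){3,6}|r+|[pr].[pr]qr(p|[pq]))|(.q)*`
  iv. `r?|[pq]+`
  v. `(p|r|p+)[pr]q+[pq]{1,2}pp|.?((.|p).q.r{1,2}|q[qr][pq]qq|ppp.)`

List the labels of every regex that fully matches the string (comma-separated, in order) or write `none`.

i → no match
ii → match
iii → no match
iv → no match
v → no match

ii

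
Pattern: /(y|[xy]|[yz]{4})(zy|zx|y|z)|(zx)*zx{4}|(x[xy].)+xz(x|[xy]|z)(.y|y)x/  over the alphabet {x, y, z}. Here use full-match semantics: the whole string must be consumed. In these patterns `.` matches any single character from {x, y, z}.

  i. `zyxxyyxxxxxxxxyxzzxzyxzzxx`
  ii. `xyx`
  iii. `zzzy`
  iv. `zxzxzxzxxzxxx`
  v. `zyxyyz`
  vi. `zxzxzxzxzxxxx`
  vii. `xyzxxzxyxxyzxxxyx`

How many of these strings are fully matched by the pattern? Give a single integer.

i → no match
ii → no match
iii → no match
iv → no match
v → no match
vi → match
vii → no match
Total matched: 1

1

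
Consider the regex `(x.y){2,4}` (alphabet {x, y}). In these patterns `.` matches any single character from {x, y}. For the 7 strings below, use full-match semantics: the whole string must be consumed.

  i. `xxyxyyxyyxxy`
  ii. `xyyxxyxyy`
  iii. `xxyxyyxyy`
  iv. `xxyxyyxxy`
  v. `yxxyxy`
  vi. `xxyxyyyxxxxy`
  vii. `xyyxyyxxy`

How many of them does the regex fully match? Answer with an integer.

5

i → match
ii → match
iii → match
iv → match
v → no match — must start with `x`
vi → no match
vii → match
Total matched: 5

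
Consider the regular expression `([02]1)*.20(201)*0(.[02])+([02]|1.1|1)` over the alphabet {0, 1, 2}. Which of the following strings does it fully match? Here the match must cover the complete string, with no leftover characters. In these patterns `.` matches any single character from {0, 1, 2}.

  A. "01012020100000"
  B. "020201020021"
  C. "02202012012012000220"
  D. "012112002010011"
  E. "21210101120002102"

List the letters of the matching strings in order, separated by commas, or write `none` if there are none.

B, E

A → no match
B → match
C → no match
D → no match
E → match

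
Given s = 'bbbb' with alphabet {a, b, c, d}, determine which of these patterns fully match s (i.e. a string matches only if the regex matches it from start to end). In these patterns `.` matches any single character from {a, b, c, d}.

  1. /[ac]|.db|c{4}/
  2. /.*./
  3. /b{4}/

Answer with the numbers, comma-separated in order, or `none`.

2, 3

1 → no match
2 → match
3 → match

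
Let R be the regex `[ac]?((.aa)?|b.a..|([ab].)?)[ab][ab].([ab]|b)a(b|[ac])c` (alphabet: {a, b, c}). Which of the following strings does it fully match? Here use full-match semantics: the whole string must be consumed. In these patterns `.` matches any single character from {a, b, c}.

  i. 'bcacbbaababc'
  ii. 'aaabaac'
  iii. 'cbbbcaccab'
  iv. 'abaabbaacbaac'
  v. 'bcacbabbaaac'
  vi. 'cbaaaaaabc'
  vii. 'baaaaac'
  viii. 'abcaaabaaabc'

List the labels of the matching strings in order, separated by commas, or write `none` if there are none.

i → match
ii → match
iii → no match — must end with 'c'
iv → match
v → match
vi → match
vii → match
viii → no match

i, ii, iv, v, vi, vii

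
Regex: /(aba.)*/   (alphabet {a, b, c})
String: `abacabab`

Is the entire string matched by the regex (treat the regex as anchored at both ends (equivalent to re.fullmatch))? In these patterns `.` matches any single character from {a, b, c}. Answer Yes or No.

Yes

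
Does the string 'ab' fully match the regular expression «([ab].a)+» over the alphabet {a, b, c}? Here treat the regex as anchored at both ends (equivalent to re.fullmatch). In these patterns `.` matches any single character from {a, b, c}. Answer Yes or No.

No

Every match must end with 'a', but 'ab' does not.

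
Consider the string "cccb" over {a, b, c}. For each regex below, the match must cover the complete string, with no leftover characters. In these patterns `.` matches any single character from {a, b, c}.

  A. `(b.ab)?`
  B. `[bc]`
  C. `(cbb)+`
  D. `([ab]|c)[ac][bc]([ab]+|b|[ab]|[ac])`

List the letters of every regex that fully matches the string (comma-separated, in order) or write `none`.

D

A → no match
B → no match
C → no match — must start with "cbb"
D → match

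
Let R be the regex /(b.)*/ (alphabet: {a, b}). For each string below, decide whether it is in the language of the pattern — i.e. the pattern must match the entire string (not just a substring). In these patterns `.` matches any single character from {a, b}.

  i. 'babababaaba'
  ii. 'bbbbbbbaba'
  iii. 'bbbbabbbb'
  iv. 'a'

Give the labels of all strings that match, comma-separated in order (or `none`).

ii

i → no match
ii → match
iii → no match
iv → no match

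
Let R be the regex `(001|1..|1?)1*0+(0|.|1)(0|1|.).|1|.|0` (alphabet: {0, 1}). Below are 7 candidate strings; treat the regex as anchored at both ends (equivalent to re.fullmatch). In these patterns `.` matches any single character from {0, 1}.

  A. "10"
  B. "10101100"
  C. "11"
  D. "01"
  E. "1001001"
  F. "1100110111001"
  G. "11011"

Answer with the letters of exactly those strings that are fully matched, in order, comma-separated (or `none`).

A → no match
B → no match
C → no match
D → no match
E → no match
F → no match
G → no match

none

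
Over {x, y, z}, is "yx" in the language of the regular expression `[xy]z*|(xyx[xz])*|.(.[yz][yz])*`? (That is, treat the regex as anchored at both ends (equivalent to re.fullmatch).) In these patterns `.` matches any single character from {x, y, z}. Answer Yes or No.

No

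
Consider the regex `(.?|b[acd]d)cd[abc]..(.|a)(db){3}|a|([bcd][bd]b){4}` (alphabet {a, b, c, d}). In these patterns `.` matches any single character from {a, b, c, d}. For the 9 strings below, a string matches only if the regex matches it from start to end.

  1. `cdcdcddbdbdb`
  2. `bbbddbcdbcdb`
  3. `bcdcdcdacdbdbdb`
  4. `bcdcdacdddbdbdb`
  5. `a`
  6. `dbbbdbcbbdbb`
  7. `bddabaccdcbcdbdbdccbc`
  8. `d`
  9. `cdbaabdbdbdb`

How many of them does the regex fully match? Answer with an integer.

1 → match
2 → match
3 → match
4 → match
5 → match
6 → match
7 → no match
8 → no match
9 → match
Total matched: 7

7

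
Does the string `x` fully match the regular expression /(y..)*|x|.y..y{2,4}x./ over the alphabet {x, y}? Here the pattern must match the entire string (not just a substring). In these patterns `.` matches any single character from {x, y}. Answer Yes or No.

Yes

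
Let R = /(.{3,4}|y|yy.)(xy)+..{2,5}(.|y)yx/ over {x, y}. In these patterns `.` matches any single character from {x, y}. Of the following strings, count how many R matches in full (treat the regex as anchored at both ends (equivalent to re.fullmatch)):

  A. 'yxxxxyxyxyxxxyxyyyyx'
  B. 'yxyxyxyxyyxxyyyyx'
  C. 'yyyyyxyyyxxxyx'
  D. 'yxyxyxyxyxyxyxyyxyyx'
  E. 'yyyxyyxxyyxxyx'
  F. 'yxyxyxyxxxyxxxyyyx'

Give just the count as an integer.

A → no match
B → match
C → no match
D → match
E → match
F → no match
Total matched: 3

3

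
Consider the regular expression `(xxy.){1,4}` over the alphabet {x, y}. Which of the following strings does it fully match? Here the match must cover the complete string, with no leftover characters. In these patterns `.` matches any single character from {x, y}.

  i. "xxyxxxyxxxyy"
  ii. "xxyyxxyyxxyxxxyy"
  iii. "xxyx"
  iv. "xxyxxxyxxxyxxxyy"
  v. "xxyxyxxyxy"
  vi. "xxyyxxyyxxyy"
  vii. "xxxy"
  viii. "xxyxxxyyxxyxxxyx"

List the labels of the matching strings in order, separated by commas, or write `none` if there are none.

i. "xxyxxxyxxxyy" → match
ii → match
iii. "xxyx" → match
iv → match
v. "xxyxyxxyxy" → no match
vi. "xxyyxxyyxxyy" → match
vii. "xxxy" → no match — must start with "xxy"
viii → match

i, ii, iii, iv, vi, viii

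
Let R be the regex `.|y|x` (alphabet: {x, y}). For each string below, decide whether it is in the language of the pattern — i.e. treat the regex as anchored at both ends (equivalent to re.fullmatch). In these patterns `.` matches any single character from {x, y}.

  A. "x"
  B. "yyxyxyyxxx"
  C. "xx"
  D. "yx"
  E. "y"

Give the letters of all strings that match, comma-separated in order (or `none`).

A → match
B → no match
C → no match
D → no match
E → match

A, E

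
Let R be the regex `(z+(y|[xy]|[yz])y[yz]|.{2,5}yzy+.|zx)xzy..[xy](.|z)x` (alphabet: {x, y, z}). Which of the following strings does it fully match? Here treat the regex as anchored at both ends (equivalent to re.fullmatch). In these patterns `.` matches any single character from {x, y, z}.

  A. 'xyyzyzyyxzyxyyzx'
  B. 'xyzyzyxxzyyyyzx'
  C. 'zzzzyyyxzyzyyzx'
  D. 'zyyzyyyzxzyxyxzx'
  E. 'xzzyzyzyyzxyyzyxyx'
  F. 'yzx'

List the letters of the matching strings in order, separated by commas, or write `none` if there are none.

A, B, C, D

A → match
B → match
C → match
D → match
E → no match
F → no match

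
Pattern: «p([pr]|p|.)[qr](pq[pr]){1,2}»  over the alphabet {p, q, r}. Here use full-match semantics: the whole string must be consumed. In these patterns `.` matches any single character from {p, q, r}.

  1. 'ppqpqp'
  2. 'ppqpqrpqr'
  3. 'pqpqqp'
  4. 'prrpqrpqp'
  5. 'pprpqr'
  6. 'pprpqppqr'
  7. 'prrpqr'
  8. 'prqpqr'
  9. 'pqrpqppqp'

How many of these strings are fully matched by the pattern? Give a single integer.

8

1 → match
2 → match
3 → no match
4 → match
5 → match
6 → match
7 → match
8 → match
9 → match
Total matched: 8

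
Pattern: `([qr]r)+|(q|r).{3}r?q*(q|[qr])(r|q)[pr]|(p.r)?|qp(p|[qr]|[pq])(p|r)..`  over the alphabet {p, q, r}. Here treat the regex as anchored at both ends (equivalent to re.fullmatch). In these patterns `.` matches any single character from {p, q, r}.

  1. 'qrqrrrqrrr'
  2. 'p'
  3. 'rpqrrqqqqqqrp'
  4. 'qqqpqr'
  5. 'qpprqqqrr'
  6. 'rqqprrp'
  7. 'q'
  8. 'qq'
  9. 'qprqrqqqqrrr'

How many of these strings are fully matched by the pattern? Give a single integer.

1 → match
2 → no match
3 → match
4 → no match
5 → match
6 → match
7 → no match
8 → no match
9 → match
Total matched: 5

5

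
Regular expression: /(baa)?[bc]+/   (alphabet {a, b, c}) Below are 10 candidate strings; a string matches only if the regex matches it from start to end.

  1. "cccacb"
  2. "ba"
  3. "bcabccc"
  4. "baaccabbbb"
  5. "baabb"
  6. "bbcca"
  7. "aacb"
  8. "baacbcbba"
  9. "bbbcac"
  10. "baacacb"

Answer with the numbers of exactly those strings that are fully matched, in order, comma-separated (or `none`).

5

1 → no match
2 → no match
3 → no match
4 → no match
5 → match
6 → no match
7 → no match
8 → no match
9 → no match
10 → no match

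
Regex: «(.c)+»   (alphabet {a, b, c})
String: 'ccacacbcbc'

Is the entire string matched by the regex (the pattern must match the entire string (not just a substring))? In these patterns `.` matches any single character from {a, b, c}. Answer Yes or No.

Yes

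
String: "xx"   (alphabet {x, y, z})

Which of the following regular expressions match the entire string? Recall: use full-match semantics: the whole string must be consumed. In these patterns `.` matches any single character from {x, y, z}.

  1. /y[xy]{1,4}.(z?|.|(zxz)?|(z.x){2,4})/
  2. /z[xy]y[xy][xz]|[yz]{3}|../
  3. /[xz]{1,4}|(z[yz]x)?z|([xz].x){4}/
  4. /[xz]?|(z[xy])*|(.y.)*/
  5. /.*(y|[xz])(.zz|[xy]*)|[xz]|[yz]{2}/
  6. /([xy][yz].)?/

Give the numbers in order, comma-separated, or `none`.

2, 3, 5

1 → no match — must start with "y"
2 → match
3 → match
4 → no match
5 → match
6 → no match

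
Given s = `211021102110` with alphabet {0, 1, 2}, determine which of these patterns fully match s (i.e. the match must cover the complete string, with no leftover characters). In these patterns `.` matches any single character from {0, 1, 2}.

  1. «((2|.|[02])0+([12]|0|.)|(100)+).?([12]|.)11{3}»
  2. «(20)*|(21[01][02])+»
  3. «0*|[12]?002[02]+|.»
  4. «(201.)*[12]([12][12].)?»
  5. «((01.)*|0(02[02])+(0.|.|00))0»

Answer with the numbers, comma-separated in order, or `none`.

1 → no match — must end with `1`
2 → match
3 → no match
4 → no match
5 → no match

2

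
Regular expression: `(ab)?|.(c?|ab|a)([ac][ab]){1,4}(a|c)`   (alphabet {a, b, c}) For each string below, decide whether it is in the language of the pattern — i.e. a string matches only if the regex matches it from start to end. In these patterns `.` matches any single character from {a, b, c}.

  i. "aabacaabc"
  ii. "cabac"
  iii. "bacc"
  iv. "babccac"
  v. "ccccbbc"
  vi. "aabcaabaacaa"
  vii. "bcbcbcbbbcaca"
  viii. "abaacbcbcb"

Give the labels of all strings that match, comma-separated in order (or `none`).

vi

i. "aabacaabc" → no match
ii. "cabac" → no match
iii. "bacc" → no match
iv. "babccac" → no match
v. "ccccbbc" → no match
vi. "aabcaabaacaa" → match
vii → no match
viii. "abaacbcbcb" → no match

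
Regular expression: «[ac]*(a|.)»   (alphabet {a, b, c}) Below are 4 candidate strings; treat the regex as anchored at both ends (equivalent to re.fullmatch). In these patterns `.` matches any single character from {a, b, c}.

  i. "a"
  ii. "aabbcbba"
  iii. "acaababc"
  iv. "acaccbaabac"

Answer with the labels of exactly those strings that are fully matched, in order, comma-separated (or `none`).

i

i → match
ii → no match
iii → no match
iv → no match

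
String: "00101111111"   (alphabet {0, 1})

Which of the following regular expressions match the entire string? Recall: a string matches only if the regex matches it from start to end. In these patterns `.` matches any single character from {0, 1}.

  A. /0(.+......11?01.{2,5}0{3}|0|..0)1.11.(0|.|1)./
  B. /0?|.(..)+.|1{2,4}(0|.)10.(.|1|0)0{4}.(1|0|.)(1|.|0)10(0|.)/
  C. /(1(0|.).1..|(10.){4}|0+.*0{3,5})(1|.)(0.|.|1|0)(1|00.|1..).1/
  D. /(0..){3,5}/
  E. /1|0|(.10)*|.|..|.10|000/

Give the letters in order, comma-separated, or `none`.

A → match
B → no match
C → no match
D → no match
E → no match

A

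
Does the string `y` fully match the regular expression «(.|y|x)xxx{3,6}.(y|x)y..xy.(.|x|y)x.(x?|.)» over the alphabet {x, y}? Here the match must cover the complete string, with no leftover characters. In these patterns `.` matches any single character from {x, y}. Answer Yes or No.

No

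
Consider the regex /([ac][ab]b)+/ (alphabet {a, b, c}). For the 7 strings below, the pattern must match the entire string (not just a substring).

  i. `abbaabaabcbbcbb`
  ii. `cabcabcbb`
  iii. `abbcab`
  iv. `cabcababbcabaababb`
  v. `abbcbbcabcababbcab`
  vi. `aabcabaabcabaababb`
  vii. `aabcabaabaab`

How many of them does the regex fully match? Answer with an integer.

7

i → match
ii → match
iii → match
iv → match
v → match
vi → match
vii → match
Total matched: 7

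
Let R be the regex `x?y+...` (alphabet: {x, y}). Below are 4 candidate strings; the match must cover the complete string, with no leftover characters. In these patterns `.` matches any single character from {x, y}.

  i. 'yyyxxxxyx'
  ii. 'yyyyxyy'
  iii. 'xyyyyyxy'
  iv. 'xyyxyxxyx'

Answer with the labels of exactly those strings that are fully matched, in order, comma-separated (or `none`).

i. 'yyyxxxxyx' → no match
ii. 'yyyyxyy' → match
iii. 'xyyyyyxy' → match
iv. 'xyyxyxxyx' → no match

ii, iii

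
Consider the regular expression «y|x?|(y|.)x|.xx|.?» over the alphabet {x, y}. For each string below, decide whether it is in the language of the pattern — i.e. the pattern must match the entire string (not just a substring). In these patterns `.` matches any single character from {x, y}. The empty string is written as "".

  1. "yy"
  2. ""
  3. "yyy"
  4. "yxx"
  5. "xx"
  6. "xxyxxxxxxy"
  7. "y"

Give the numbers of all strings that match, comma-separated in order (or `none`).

1 → no match
2 → match
3 → no match
4 → match
5 → match
6 → no match
7 → match

2, 4, 5, 7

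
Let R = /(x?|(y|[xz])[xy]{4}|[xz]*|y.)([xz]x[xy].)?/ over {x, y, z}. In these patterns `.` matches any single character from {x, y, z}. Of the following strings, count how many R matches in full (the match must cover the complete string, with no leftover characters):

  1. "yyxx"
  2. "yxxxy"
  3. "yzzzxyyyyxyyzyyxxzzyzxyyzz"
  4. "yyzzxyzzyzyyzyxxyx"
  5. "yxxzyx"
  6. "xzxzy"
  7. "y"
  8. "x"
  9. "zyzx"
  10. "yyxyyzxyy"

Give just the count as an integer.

3

1. "yyxx" → no match
2. "yxxxy" → match
3 → no match
4 → no match
5. "yxxzyx" → no match
6. "xzxzy" → no match
7. "y" → no match
8. "x" → match
9. "zyzx" → no match
10. "yyxyyzxyy" → match
Total matched: 3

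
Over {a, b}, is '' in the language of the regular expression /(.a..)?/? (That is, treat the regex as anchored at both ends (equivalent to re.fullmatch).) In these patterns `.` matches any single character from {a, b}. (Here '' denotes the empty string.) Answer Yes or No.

Yes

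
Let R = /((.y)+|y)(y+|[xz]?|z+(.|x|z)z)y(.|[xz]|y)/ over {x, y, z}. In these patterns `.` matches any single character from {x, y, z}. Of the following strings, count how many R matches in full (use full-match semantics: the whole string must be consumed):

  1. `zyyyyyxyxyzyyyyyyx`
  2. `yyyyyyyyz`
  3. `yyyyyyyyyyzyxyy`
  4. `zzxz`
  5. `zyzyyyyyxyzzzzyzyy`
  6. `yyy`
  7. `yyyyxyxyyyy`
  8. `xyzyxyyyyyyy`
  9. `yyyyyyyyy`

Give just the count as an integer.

8

1 → match
2 → match
3 → match
4 → no match
5 → match
6 → match
7 → match
8 → match
9 → match
Total matched: 8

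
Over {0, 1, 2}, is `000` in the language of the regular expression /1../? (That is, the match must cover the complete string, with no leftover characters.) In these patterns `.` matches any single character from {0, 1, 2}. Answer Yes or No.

Every match must start with `1`, but `000` does not.

No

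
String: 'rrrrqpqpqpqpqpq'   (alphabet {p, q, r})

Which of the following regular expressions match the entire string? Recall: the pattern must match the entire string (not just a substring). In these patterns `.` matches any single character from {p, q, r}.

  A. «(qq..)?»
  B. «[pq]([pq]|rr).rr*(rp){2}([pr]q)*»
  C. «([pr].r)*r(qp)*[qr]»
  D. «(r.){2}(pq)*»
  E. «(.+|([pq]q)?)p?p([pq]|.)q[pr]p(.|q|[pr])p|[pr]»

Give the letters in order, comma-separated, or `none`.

A → no match
B → no match
C → match
D → no match
E → no match

C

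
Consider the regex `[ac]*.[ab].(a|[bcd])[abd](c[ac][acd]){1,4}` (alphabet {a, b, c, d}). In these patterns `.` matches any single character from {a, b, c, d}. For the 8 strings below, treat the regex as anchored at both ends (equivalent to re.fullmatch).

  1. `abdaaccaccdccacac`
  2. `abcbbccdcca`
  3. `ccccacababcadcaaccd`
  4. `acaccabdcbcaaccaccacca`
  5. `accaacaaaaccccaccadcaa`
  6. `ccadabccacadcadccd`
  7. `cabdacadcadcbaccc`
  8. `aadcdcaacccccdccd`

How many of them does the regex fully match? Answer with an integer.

1 → match
2 → match
3 → match
4 → match
5 → match
6 → match
7 → no match
8 → match
Total matched: 7

7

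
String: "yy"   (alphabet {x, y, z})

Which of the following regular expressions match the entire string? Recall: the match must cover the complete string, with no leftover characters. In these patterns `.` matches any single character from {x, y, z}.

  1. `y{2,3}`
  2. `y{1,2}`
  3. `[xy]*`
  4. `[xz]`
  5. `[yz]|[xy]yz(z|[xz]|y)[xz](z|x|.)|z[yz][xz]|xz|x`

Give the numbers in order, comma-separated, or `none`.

1, 2, 3

1 → match
2 → match
3 → match
4 → no match
5 → no match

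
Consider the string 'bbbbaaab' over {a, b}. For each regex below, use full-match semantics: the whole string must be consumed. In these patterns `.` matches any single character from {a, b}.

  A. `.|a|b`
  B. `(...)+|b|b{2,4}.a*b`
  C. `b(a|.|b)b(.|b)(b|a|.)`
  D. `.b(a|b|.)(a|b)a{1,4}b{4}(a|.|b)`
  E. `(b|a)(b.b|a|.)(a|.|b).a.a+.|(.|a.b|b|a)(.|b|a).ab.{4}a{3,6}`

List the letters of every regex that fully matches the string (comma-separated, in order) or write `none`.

A → no match
B → match
C → no match
D → no match
E → match

B, E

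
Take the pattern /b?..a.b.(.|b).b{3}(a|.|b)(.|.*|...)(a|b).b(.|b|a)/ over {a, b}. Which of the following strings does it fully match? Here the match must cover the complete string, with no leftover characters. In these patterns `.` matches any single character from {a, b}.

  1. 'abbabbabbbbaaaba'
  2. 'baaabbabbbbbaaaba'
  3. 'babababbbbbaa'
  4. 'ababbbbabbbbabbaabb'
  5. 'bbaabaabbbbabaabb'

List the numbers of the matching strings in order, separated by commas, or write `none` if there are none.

2, 4, 5

1 → no match
2 → match
3 → no match
4 → match
5 → match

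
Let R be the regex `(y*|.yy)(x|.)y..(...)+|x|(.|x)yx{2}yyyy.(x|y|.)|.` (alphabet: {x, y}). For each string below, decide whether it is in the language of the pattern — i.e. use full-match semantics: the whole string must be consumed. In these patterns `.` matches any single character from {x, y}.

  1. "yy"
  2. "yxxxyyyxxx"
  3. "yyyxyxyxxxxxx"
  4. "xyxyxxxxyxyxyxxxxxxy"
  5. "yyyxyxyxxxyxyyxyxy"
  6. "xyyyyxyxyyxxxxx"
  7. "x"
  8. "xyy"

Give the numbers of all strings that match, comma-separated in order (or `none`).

3, 7

1 → no match
2 → no match
3 → match
4 → no match
5 → no match
6 → no match
7 → match
8 → no match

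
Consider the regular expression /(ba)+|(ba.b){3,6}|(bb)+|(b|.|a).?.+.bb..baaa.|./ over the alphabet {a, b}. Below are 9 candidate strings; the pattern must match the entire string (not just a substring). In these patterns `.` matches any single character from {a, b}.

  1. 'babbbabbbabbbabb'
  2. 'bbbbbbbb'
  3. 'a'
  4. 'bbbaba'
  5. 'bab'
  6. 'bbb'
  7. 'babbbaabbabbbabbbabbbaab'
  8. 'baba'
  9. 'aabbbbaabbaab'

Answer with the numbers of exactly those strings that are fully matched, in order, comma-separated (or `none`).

1 → match
2. 'bbbbbbbb' → match
3. 'a' → match
4. 'bbbaba' → no match
5. 'bab' → no match
6. 'bbb' → no match
7 → match
8. 'baba' → match
9 → no match

1, 2, 3, 7, 8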